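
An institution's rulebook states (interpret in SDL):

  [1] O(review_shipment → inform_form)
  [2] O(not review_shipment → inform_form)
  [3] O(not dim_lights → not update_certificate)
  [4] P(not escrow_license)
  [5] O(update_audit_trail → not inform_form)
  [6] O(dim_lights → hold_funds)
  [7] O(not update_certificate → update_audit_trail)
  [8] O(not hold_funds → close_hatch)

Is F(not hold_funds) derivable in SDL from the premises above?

Premises 2 and 1 are O(not review_shipment → inform_form) and O(review_shipment → inform_form); every ideal world satisfies not review_shipment or review_shipment, so in either case inform_form holds — hence O(inform_form).
Premise 5 is O(update_audit_trail → not inform_form); contrapositively O(inform_form → not update_audit_trail). Since O(inform_form) holds, K gives O(not update_audit_trail).
The contrapositive of premise 7 (O(not update_certificate → update_audit_trail)) is O(not update_audit_trail → update_certificate), and O(not update_audit_trail) is already established, so O(update_certificate).
Premise 3 is O(not dim_lights → not update_certificate); contrapositively O(update_certificate → dim_lights). Since O(update_certificate) holds, K gives O(dim_lights).
From O(dim_lights) and premise 6, O(dim_lights → hold_funds), we obtain O(hold_funds).
Premises 4, 8 do not contribute to this derivation.
So O(hold_funds) holds, i.e. F(not hold_funds). The claim follows.

Yes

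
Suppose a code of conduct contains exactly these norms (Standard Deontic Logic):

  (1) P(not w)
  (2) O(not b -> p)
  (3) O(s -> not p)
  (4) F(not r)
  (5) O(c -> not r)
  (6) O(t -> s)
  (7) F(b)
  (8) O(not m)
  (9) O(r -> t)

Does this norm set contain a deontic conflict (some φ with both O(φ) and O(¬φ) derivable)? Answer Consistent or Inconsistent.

Premise 7 is F(b), i.e. O(not b).
With premise 2, O(not b -> p), the K-axiom yields O(p).
Premise 3, O(s -> not p), contraposes to O(p -> not s); with O(p) we get O(not s).
Premise 6, O(t -> s), contraposes to O(not s -> not t); with O(not s) we get O(not t).
Premise 9 is O(r -> t); contrapositively O(not t -> not r). Since O(not t) holds, K gives O(not r).
Yet premise 4 is F(not r), i.e. O(r).
We now have both O(not r) and O(r) — r is simultaneously obligatory and forbidden, violating the D-axiom.

Inconsistent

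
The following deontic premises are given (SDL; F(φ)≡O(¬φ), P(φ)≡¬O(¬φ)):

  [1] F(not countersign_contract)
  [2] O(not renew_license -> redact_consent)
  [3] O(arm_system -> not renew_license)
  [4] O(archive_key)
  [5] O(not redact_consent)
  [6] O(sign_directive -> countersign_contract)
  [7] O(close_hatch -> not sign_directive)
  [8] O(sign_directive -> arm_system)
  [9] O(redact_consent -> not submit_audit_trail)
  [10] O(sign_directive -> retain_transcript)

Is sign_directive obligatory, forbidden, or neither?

Forbidden

From premise 5 we have O(not redact_consent).
Premise 2, O(not renew_license -> redact_consent), contraposes to O(not redact_consent -> renew_license); with O(not redact_consent) we get O(renew_license).
Premise 3 is O(arm_system -> not renew_license); contrapositively O(renew_license -> not arm_system). Since O(renew_license) holds, K gives O(not arm_system).
The contrapositive of premise 8 (O(sign_directive -> arm_system)) is O(not arm_system -> not sign_directive), and O(not arm_system) is already established, so O(not sign_directive).
Premises 1, 4, 6, 7, 9, 10 do not contribute to this derivation.
Thus O(not sign_directive), which is F(sign_directive): sign_directive is forbidden.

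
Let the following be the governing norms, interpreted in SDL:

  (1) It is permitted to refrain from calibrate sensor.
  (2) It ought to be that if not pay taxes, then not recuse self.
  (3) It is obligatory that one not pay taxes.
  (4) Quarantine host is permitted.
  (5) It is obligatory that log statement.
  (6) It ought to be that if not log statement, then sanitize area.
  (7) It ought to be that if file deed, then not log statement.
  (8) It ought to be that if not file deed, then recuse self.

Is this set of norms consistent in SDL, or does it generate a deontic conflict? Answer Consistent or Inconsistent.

Premise 5 gives O(log_statement).
Premise 7 is O(file_deed → ¬log_statement); contrapositively O(log_statement → ¬file_deed). Since O(log_statement) holds, K gives O(¬file_deed).
Premise 8 is O(¬file_deed → recuse_self); since O(¬file_deed), deontic closure gives O(recuse_self).
Premise 2 is O(¬pay_taxes → ¬recuse_self); contrapositively O(recuse_self → pay_taxes). Since O(recuse_self) holds, K gives O(pay_taxes).
But premise 3 directly asserts O(¬pay_taxes).
We now have both O(pay_taxes) and O(¬pay_taxes) — pay_taxes is simultaneously obligatory and forbidden, violating the D-axiom.

Inconsistent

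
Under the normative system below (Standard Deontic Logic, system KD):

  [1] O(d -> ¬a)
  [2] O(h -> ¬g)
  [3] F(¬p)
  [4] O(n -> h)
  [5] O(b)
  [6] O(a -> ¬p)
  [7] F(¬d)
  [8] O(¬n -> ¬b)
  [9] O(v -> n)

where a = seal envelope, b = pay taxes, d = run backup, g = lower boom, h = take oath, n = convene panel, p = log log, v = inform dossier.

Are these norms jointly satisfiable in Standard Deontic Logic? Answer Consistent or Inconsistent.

Consistent

Premise 6 is O(a -> ¬p), but O(a) is not derivable from the premises, so it does not yield O(¬p).
So O(¬p) is not derivable, and the apparent clash with O(p) does not arise.
A world satisfying every obligation exists (e.g. a=false, b=true, d=true, g=false, h=true, n=true, p=true, v=false); no atom is both obligatory and forbidden, so the set is consistent.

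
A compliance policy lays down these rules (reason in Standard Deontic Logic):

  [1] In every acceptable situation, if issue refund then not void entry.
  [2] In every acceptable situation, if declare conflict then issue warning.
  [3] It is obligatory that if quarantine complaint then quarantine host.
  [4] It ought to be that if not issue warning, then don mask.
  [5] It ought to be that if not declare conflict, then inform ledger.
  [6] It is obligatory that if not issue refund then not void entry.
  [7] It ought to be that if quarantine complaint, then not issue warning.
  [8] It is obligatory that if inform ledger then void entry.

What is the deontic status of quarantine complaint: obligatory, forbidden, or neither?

By case analysis on issue_refund: premise 1 gives O(issue_refund → ¬void_entry) and premise 6 gives O(¬issue_refund → ¬void_entry), so O(¬void_entry) either way.
The contrapositive of premise 8 (O(inform_ledger → void_entry)) is O(¬void_entry → ¬inform_ledger), and O(¬void_entry) is already established, so O(¬inform_ledger).
Premise 5, O(¬declare_conflict → inform_ledger), contraposes to O(¬inform_ledger → declare_conflict); with O(¬inform_ledger) we get O(declare_conflict).
With premise 2, O(declare_conflict → issue_warning), the K-axiom yields O(issue_warning).
The contrapositive of premise 7 (O(quarantine_complaint → ¬issue_warning)) is O(issue_warning → ¬quarantine_complaint), and O(issue_warning) is already established, so O(¬quarantine_complaint).
Premises 3, 4 do not contribute to this derivation.
Thus O(¬quarantine_complaint), which is F(quarantine_complaint): quarantine_complaint is forbidden.

Forbidden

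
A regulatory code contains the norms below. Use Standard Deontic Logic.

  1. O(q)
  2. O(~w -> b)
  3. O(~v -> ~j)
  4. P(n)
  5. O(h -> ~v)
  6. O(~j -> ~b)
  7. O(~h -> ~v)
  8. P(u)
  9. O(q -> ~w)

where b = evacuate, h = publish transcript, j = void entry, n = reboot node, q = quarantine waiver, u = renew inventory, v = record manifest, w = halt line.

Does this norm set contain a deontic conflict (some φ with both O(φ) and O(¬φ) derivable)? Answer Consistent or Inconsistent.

Inconsistent

Premises 5 and 7 are O(h -> ~v) and O(~h -> ~v); every ideal world satisfies h or ~h, so in either case ~v holds — hence O(~v).
With premise 3, O(~v -> ~j), the K-axiom yields O(~j).
With premise 6, O(~j -> ~b), the K-axiom yields O(~b).
Premise 2, O(~w -> b), contraposes to O(~b -> w); with O(~b) we get O(w).
The contrapositive of premise 9 (O(q -> ~w)) is O(w -> ~q), and O(w) is already established, so O(~q).
But premise 1 directly asserts O(q).
We now have both O(~q) and O(q) — q is simultaneously obligatory and forbidden, violating the D-axiom.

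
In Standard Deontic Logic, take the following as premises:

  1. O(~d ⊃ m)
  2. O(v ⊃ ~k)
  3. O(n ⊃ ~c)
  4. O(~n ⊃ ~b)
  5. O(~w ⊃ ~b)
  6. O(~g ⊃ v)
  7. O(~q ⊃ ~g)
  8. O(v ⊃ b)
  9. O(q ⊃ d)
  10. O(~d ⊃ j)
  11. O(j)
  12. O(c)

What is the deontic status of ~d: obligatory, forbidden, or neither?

Premise 12 gives O(c).
Premise 3 is O(n ⊃ ~c); contrapositively O(c ⊃ ~n). Since O(c) holds, K gives O(~n).
From O(~n) and premise 4, O(~n ⊃ ~b), we obtain O(~b).
The contrapositive of premise 8 (O(v ⊃ b)) is O(~b ⊃ ~v), and O(~b) is already established, so O(~v).
Premise 6, O(~g ⊃ v), contraposes to O(~v ⊃ g); with O(~v) we get O(g).
Premise 7 is O(~q ⊃ ~g); contrapositively O(g ⊃ q). Since O(g) holds, K gives O(q).
Applying K to premise 9 (O(q ⊃ d)) and O(q) yields O(d).
Premises 1, 2, 5, 10, 11 do not contribute to this derivation.
Thus O(d), which is F(~d): ~d is forbidden.

Forbidden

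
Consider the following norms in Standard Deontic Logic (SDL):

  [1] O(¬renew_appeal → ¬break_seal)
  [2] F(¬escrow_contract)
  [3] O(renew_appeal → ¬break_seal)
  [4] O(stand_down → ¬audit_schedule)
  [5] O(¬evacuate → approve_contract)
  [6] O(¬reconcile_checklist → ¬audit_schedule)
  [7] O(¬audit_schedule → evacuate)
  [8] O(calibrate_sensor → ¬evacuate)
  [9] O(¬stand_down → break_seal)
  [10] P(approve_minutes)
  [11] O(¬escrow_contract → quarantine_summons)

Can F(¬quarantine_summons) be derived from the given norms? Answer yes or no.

No

Premise 11 is O(¬escrow_contract → quarantine_summons), but O(¬escrow_contract) is not derivable from the premises, so it does not yield O(quarantine_summons).
No other premise forces O(quarantine_summons). An ideal world satisfying every premise can still have ¬quarantine_summons true, so F(¬quarantine_summons) is not derivable.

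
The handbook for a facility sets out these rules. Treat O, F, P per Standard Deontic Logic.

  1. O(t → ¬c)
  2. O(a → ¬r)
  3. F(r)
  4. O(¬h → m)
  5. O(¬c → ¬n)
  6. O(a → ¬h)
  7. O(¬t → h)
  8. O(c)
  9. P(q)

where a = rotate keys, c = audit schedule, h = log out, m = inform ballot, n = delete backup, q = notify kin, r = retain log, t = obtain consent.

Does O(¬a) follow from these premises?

Yes

From premise 8 we have O(c).
Premise 1 is O(t → ¬c); contrapositively O(c → ¬t). Since O(c) holds, K gives O(¬t).
Premise 7 is O(¬t → h); since O(¬t), deontic closure gives O(h).
The contrapositive of premise 6 (O(a → ¬h)) is O(h → ¬a), and O(h) is already established, so O(¬a).
Premises 2, 3, 4, 5, 9 do not contribute to this derivation.
So O(¬a) follows.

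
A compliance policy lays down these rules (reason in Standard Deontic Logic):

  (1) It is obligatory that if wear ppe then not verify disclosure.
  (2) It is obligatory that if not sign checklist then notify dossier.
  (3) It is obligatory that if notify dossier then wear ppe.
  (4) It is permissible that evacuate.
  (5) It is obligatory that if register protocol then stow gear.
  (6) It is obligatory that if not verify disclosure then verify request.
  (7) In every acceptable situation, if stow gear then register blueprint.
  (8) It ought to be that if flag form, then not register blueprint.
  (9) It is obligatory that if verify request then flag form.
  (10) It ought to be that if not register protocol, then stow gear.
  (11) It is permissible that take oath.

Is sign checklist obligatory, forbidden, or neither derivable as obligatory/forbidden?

Obligatory

By case analysis on ¬register_protocol: premise 10 gives O(¬register_protocol → stow_gear) and premise 5 gives O(register_protocol → stow_gear), so O(stow_gear) either way.
Applying K to premise 7 (O(stow_gear → register_blueprint)) and O(stow_gear) yields O(register_blueprint).
Premise 8, O(flag_form → ¬register_blueprint), contraposes to O(register_blueprint → ¬flag_form); with O(register_blueprint) we get O(¬flag_form).
Premise 9 is O(verify_request → flag_form); contrapositively O(¬flag_form → ¬verify_request). Since O(¬flag_form) holds, K gives O(¬verify_request).
Premise 6 is O(¬verify_disclosure → verify_request); contrapositively O(¬verify_request → verify_disclosure). Since O(¬verify_request) holds, K gives O(verify_disclosure).
Premise 1 is O(wear_ppe → ¬verify_disclosure); contrapositively O(verify_disclosure → ¬wear_ppe). Since O(verify_disclosure) holds, K gives O(¬wear_ppe).
Premise 3 is O(notify_dossier → wear_ppe); contrapositively O(¬wear_ppe → ¬notify_dossier). Since O(¬wear_ppe) holds, K gives O(¬notify_dossier).
Premise 2 is O(¬sign_checklist → notify_dossier); contrapositively O(¬notify_dossier → sign_checklist). Since O(¬notify_dossier) holds, K gives O(sign_checklist).
Premises 4, 11 do not contribute to this derivation.
Hence sign_checklist is obligatory.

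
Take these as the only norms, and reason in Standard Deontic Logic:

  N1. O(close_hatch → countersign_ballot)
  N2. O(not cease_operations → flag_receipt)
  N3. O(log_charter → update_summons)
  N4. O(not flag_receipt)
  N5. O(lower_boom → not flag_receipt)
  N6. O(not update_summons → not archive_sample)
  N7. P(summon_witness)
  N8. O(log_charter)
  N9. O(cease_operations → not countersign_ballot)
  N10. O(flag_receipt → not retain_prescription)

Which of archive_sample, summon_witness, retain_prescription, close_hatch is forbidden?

Premise 4 gives O(not flag_receipt).
The contrapositive of premise 2 (O(not cease_operations → flag_receipt)) is O(not flag_receipt → cease_operations), and O(not flag_receipt) is already established, so O(cease_operations).
Applying K to premise 9 (O(cease_operations → not countersign_ballot)) and O(cease_operations) yields O(not countersign_ballot).
The contrapositive of premise 1 (O(close_hatch → countersign_ballot)) is O(not countersign_ballot → not close_hatch), and O(not countersign_ballot) is already established, so O(not close_hatch).
So O(not close_hatch) holds, i.e. close_hatch is forbidden. None of the other listed options is forbidden under the premises.

close_hatch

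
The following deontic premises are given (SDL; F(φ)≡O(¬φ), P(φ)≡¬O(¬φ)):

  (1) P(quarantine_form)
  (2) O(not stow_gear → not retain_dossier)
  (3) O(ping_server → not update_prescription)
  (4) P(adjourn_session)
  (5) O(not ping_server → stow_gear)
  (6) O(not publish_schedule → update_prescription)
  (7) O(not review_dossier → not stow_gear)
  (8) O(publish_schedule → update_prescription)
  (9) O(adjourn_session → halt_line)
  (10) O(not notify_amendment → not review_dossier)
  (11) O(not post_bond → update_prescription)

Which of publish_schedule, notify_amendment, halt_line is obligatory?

By case analysis on publish_schedule: premise 8 gives O(publish_schedule → update_prescription) and premise 6 gives O(not publish_schedule → update_prescription), so O(update_prescription) either way.
Premise 3, O(ping_server → not update_prescription), contraposes to O(update_prescription → not ping_server); with O(update_prescription) we get O(not ping_server).
With premise 5, O(not ping_server → stow_gear), the K-axiom yields O(stow_gear).
The contrapositive of premise 7 (O(not review_dossier → not stow_gear)) is O(stow_gear → review_dossier), and O(stow_gear) is already established, so O(review_dossier).
Premise 10, O(not notify_amendment → not review_dossier), contraposes to O(review_dossier → notify_amendment); with O(review_dossier) we get O(notify_amendment).
So O(notify_amendment) holds — notify_amendment is obligatory. None of the other listed options is made obligatory by any chain of premises.

notify_amendment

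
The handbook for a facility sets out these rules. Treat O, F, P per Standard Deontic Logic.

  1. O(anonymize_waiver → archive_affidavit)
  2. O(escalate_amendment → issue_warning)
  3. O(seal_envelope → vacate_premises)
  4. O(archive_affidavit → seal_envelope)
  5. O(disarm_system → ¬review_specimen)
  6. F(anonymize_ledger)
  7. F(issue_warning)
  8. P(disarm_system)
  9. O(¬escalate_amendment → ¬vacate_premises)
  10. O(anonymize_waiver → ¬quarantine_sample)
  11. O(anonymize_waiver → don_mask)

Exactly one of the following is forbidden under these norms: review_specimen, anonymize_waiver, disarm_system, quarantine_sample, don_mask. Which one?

anonymize_waiver

F(issue_warning) at premise 7 means O(¬issue_warning).
The contrapositive of premise 2 (O(escalate_amendment → issue_warning)) is O(¬issue_warning → ¬escalate_amendment), and O(¬issue_warning) is already established, so O(¬escalate_amendment).
With premise 9, O(¬escalate_amendment → ¬vacate_premises), the K-axiom yields O(¬vacate_premises).
The contrapositive of premise 3 (O(seal_envelope → vacate_premises)) is O(¬vacate_premises → ¬seal_envelope), and O(¬vacate_premises) is already established, so O(¬seal_envelope).
The contrapositive of premise 4 (O(archive_affidavit → seal_envelope)) is O(¬seal_envelope → ¬archive_affidavit), and O(¬seal_envelope) is already established, so O(¬archive_affidavit).
The contrapositive of premise 1 (O(anonymize_waiver → archive_affidavit)) is O(¬archive_affidavit → ¬anonymize_waiver), and O(¬archive_affidavit) is already established, so O(¬anonymize_waiver).
So O(¬anonymize_waiver) holds, i.e. anonymize_waiver is forbidden. None of the other listed options is forbidden under the premises.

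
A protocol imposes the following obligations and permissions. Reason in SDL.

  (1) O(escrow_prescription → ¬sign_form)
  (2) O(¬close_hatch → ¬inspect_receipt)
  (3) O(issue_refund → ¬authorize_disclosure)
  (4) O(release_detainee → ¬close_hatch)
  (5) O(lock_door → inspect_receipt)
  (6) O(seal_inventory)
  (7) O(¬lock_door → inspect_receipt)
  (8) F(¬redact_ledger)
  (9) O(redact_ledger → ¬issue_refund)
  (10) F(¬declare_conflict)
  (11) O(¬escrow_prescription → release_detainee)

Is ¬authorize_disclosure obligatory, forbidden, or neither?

Neither

Premise 3 is O(issue_refund → ¬authorize_disclosure), but O(issue_refund) is not derivable from the premises, so it does not yield O(¬authorize_disclosure).
No premise or chain of K-axiom applications forces O(¬authorize_disclosure), and none forces O(authorize_disclosure). So ¬authorize_disclosure is neither obligatory nor forbidden under these norms.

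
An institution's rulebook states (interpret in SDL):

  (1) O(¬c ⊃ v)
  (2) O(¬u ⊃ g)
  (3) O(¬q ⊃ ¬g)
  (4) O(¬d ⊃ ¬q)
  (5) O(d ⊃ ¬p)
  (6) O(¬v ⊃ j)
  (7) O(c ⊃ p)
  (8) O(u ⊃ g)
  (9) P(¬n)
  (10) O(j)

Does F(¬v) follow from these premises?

Yes

Premises 8 and 2 cover both cases: O(u ⊃ g) and O(¬u ⊃ g). Since u ∨ ¬u is a tautology, O(g) follows.
The contrapositive of premise 3 (O(¬q ⊃ ¬g)) is O(g ⊃ q), and O(g) is already established, so O(q).
Premise 4 is O(¬d ⊃ ¬q); contrapositively O(q ⊃ d). Since O(q) holds, K gives O(d).
With premise 5, O(d ⊃ ¬p), the K-axiom yields O(¬p).
Premise 7 is O(c ⊃ p); contrapositively O(¬p ⊃ ¬c). Since O(¬p) holds, K gives O(¬c).
With premise 1, O(¬c ⊃ v), the K-axiom yields O(v).
Premises 6, 9, 10 do not contribute to this derivation.
So O(v) holds, i.e. F(¬v). The claim follows.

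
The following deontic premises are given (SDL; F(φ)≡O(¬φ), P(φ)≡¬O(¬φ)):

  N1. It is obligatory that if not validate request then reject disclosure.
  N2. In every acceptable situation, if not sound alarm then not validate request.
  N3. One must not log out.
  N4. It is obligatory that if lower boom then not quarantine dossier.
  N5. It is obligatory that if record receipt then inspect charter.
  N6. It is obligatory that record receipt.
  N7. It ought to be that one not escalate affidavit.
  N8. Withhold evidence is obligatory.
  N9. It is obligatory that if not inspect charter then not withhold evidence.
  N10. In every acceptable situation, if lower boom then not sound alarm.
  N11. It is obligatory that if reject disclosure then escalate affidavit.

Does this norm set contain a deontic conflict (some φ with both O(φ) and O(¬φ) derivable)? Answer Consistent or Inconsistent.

Consistent

Premise 9 is O(¬inspect_charter → ¬withhold_evidence), but O(¬inspect_charter) is not derivable from the premises, so it does not yield O(¬withhold_evidence).
So O(¬withhold_evidence) is not derivable, and the apparent clash with O(withhold_evidence) does not arise.
A world satisfying every obligation exists (e.g. escalate_affidavit=false, inspect_charter=true, log_out=false, lower_boom=false, quarantine_dossier=false, record_receipt=true, reject_disclosure=false, sound_alarm=true, validate_request=true, withhold_evidence=true); no atom is both obligatory and forbidden, so the set is consistent.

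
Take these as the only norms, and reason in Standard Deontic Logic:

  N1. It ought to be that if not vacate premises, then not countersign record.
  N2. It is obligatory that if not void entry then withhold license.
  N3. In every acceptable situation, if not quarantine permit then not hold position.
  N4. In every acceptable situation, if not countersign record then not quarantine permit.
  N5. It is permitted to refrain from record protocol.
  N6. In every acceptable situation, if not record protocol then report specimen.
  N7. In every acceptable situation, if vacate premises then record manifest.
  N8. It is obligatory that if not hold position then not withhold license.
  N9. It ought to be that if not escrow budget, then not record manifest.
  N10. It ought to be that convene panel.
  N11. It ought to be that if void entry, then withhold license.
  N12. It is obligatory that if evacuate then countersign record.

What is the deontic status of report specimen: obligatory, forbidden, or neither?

Neither

Premise 6 is O(¬record_protocol → report_specimen), but O(¬record_protocol) is not derivable from the premises (the permission P(¬record_protocol) asserts only ¬O(record_protocol), not O(¬record_protocol)), so it does not yield O(report_specimen).
No premise or chain of K-axiom applications forces O(report_specimen), and none forces O(¬report_specimen). So report_specimen is neither obligatory nor forbidden under these norms.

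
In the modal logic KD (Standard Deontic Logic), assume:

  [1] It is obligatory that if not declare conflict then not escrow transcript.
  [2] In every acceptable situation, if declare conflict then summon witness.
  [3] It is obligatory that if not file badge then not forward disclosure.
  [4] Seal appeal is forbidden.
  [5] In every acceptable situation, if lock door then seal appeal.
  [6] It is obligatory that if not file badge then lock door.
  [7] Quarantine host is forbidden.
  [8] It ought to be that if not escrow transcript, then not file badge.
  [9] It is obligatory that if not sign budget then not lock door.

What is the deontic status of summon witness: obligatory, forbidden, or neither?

Obligatory

F(seal_appeal) at premise 4 means O(¬seal_appeal).
Premise 5, O(lock_door → seal_appeal), contraposes to O(¬seal_appeal → ¬lock_door); with O(¬seal_appeal) we get O(¬lock_door).
The contrapositive of premise 6 (O(¬file_badge → lock_door)) is O(¬lock_door → file_badge), and O(¬lock_door) is already established, so O(file_badge).
Premise 8 is O(¬escrow_transcript → ¬file_badge); contrapositively O(file_badge → escrow_transcript). Since O(file_badge) holds, K gives O(escrow_transcript).
Premise 1, O(¬declare_conflict → ¬escrow_transcript), contraposes to O(escrow_transcript → declare_conflict); with O(escrow_transcript) we get O(declare_conflict).
Applying K to premise 2 (O(declare_conflict → summon_witness)) and O(declare_conflict) yields O(summon_witness).
Premises 3, 7, 9 do not contribute to this derivation.
Hence summon_witness is obligatory.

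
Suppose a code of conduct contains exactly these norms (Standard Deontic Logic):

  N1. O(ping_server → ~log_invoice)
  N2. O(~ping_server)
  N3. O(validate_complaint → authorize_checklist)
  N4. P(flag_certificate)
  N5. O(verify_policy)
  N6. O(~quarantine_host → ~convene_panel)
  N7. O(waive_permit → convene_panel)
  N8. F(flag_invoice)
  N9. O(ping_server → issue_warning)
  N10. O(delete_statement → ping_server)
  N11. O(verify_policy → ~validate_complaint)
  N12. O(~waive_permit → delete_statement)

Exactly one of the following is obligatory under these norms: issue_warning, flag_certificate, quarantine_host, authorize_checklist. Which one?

Premise 2 states O(~ping_server) outright.
Premise 10 is O(delete_statement → ping_server); contrapositively O(~ping_server → ~delete_statement). Since O(~ping_server) holds, K gives O(~delete_statement).
The contrapositive of premise 12 (O(~waive_permit → delete_statement)) is O(~delete_statement → waive_permit), and O(~delete_statement) is already established, so O(waive_permit).
Applying K to premise 7 (O(waive_permit → convene_panel)) and O(waive_permit) yields O(convene_panel).
The contrapositive of premise 6 (O(~quarantine_host → ~convene_panel)) is O(convene_panel → quarantine_host), and O(convene_panel) is already established, so O(quarantine_host).
So O(quarantine_host) holds — quarantine_host is obligatory. None of the other listed options is made obligatory by any chain of premises.

quarantine_host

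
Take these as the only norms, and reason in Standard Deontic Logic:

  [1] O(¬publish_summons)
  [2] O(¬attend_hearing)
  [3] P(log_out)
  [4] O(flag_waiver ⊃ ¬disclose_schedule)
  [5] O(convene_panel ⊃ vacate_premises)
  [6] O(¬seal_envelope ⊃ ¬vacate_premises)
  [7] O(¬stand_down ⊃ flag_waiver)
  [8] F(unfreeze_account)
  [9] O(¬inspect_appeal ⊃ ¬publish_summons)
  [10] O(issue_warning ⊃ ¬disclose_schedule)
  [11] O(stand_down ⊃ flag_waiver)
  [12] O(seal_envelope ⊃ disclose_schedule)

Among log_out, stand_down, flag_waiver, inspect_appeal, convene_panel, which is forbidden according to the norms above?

convene_panel

Premises 7 and 11 are O(¬stand_down ⊃ flag_waiver) and O(stand_down ⊃ flag_waiver); every ideal world satisfies ¬stand_down or stand_down, so in either case flag_waiver holds — hence O(flag_waiver).
Applying K to premise 4 (O(flag_waiver ⊃ ¬disclose_schedule)) and O(flag_waiver) yields O(¬disclose_schedule).
Premise 12, O(seal_envelope ⊃ disclose_schedule), contraposes to O(¬disclose_schedule ⊃ ¬seal_envelope); with O(¬disclose_schedule) we get O(¬seal_envelope).
With premise 6, O(¬seal_envelope ⊃ ¬vacate_premises), the K-axiom yields O(¬vacate_premises).
The contrapositive of premise 5 (O(convene_panel ⊃ vacate_premises)) is O(¬vacate_premises ⊃ ¬convene_panel), and O(¬vacate_premises) is already established, so O(¬convene_panel).
So O(¬convene_panel) holds, i.e. convene_panel is forbidden. None of the other listed options is forbidden under the premises.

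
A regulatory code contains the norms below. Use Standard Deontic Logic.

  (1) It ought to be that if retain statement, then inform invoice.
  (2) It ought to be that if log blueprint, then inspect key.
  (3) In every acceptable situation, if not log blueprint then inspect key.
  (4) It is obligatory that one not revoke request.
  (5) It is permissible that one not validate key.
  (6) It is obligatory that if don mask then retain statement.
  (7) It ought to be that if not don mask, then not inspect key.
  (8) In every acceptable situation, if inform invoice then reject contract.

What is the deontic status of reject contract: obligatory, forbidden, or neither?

Obligatory

Premises 3 and 2 cover both cases: O(¬log_blueprint → inspect_key) and O(log_blueprint → inspect_key). Since ¬log_blueprint ∨ log_blueprint is a tautology, O(inspect_key) follows.
Premise 7 is O(¬don_mask → ¬inspect_key); contrapositively O(inspect_key → don_mask). Since O(inspect_key) holds, K gives O(don_mask).
From O(don_mask) and premise 6, O(don_mask → retain_statement), we obtain O(retain_statement).
Applying K to premise 1 (O(retain_statement → inform_invoice)) and O(retain_statement) yields O(inform_invoice).
Applying K to premise 8 (O(inform_invoice → reject_contract)) and O(inform_invoice) yields O(reject_contract).
Premises 4, 5 do not contribute to this derivation.
Hence reject_contract is obligatory.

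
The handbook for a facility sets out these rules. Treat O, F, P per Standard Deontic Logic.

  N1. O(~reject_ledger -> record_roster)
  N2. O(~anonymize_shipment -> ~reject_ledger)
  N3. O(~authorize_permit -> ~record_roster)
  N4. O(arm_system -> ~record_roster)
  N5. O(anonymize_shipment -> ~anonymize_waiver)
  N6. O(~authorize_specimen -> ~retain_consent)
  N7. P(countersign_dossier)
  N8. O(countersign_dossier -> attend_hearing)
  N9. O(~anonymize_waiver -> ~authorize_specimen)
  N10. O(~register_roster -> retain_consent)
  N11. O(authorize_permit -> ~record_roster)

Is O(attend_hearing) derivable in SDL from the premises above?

No

Premise 8 is O(countersign_dossier -> attend_hearing), but O(countersign_dossier) is not derivable from the premises (the permission P(countersign_dossier) asserts only ~O(~countersign_dossier), not O(countersign_dossier)), so it does not yield O(attend_hearing).
No other premise forces O(attend_hearing). An ideal world satisfying every premise can still have attend_hearing false, so O(attend_hearing) is not derivable.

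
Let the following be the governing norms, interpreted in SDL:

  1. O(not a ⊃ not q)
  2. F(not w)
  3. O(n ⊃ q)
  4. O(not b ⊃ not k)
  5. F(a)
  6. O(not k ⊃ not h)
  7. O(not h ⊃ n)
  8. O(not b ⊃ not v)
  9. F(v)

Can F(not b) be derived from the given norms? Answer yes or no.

Premise 5, F(a), is equivalent to O(not a).
From O(not a) and premise 1, O(not a ⊃ not q), we obtain O(not q).
Premise 3, O(n ⊃ q), contraposes to O(not q ⊃ not n); with O(not q) we get O(not n).
Premise 7, O(not h ⊃ n), contraposes to O(not n ⊃ h); with O(not n) we get O(h).
Premise 6, O(not k ⊃ not h), contraposes to O(h ⊃ k); with O(h) we get O(k).
Premise 4, O(not b ⊃ not k), contraposes to O(k ⊃ b); with O(k) we get O(b).
Premises 2, 8, 9 do not contribute to this derivation.
So O(b) holds, i.e. F(not b). The claim follows.

Yes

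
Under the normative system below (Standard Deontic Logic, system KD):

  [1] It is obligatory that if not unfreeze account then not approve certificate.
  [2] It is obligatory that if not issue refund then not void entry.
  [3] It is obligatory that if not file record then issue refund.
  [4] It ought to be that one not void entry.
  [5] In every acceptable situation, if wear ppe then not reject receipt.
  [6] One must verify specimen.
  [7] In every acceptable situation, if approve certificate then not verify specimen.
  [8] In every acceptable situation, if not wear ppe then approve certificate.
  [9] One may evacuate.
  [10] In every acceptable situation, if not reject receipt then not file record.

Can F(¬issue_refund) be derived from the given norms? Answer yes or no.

Yes

From premise 6 we have O(verify_specimen).
The contrapositive of premise 7 (O(approve_certificate → ¬verify_specimen)) is O(verify_specimen → ¬approve_certificate), and O(verify_specimen) is already established, so O(¬approve_certificate).
Premise 8, O(¬wear_ppe → approve_certificate), contraposes to O(¬approve_certificate → wear_ppe); with O(¬approve_certificate) we get O(wear_ppe).
Applying K to premise 5 (O(wear_ppe → ¬reject_receipt)) and O(wear_ppe) yields O(¬reject_receipt).
Premise 10 is O(¬reject_receipt → ¬file_record); since O(¬reject_receipt), deontic closure gives O(¬file_record).
Applying K to premise 3 (O(¬file_record → issue_refund)) and O(¬file_record) yields O(issue_refund).
Premises 1, 2, 4, 9 do not contribute to this derivation.
So O(issue_refund) holds, i.e. F(¬issue_refund). The claim follows.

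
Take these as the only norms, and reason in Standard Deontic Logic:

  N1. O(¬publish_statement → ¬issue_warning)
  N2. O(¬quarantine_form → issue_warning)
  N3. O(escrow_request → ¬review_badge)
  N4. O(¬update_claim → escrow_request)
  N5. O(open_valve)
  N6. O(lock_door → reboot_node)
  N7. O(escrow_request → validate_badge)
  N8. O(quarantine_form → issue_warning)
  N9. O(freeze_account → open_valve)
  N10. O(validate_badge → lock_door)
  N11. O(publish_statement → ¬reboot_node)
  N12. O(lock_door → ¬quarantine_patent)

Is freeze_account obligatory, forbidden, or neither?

Neither

Premise 9 is O(freeze_account → open_valve); even if O(open_valve) held, inferring O(freeze_account) would be affirming the consequent — invalid.
No premise or chain of K-axiom applications forces O(freeze_account), and none forces O(¬freeze_account). So freeze_account is neither obligatory nor forbidden under these norms.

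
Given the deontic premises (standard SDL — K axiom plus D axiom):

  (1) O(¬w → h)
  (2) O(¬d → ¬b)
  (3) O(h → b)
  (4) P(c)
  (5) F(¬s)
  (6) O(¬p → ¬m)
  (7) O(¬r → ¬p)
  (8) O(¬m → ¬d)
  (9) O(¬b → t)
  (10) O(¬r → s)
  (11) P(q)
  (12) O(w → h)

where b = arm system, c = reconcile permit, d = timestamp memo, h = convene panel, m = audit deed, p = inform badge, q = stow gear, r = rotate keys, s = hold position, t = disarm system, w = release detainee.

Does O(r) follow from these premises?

Yes

Premises 1 and 12 are O(¬w → h) and O(w → h); every ideal world satisfies ¬w or w, so in either case h holds — hence O(h).
Premise 3 is O(h → b); since O(h), deontic closure gives O(b).
Premise 2 is O(¬d → ¬b); contrapositively O(b → d). Since O(b) holds, K gives O(d).
The contrapositive of premise 8 (O(¬m → ¬d)) is O(d → m), and O(d) is already established, so O(m).
Premise 6 is O(¬p → ¬m); contrapositively O(m → p). Since O(m) holds, K gives O(p).
Premise 7, O(¬r → ¬p), contraposes to O(p → r); with O(p) we get O(r).
Premises 4, 5, 9, 10, 11 do not contribute to this derivation.
So O(r) follows.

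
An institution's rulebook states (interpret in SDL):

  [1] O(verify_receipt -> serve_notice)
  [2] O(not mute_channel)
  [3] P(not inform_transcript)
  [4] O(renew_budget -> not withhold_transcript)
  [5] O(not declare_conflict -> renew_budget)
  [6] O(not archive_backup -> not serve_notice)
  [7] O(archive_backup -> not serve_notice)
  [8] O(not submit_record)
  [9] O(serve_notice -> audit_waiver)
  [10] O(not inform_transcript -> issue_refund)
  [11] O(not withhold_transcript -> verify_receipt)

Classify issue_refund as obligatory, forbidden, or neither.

Premise 10 is O(not inform_transcript -> issue_refund), but O(not inform_transcript) is not derivable from the premises (the permission P(not inform_transcript) asserts only not O(inform_transcript), not O(not inform_transcript)), so it does not yield O(issue_refund).
No premise or chain of K-axiom applications forces O(issue_refund), and none forces O(not issue_refund). So issue_refund is neither obligatory nor forbidden under these norms.

Neither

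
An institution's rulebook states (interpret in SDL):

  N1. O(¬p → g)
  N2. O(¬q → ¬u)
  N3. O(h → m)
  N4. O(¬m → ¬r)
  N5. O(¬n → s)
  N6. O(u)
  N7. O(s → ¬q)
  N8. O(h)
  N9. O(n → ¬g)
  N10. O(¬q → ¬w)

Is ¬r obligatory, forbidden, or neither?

Premise 4 is O(¬m → ¬r), but O(¬m) is not derivable from the premises, so it does not yield O(¬r).
No premise or chain of K-axiom applications forces O(¬r), and none forces O(r). So ¬r is neither obligatory nor forbidden under these norms.

Neither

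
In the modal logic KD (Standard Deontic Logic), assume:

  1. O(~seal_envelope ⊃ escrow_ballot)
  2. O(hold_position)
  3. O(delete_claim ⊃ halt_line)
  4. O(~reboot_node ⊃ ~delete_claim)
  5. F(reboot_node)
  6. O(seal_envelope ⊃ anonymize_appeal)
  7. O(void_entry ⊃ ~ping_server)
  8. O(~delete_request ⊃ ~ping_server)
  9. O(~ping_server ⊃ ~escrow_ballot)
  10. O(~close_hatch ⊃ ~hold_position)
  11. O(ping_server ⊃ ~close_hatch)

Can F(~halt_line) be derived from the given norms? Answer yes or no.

Premise 3 is O(delete_claim ⊃ halt_line), but O(delete_claim) is not derivable from the premises, so it does not yield O(halt_line).
No other premise forces O(halt_line). An ideal world satisfying every premise can still have ~halt_line true, so F(~halt_line) is not derivable.

No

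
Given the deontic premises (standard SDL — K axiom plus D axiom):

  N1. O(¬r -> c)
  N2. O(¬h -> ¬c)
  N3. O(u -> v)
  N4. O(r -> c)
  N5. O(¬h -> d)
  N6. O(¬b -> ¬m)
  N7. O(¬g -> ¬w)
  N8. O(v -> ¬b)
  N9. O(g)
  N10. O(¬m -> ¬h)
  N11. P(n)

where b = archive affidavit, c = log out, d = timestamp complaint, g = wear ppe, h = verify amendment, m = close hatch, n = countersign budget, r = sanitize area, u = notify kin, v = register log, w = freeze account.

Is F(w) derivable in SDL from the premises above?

No

Premise 7 is O(¬g -> ¬w), but O(¬g) is not derivable from the premises, so it does not yield O(¬w).
No other premise forces O(¬w). An ideal world satisfying every premise can still have w true, so F(w) is not derivable.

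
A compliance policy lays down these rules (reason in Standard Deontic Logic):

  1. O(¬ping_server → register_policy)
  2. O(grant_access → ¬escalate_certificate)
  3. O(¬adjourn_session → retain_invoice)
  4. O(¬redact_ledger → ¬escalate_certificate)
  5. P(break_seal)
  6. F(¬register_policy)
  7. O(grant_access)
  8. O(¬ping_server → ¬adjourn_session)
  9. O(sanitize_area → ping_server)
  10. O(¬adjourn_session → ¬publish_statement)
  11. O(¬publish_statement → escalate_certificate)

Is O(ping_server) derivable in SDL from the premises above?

Premise 7 gives O(grant_access).
With premise 2, O(grant_access → ¬escalate_certificate), the K-axiom yields O(¬escalate_certificate).
Premise 11, O(¬publish_statement → escalate_certificate), contraposes to O(¬escalate_certificate → publish_statement); with O(¬escalate_certificate) we get O(publish_statement).
Premise 10, O(¬adjourn_session → ¬publish_statement), contraposes to O(publish_statement → adjourn_session); with O(publish_statement) we get O(adjourn_session).
Premise 8 is O(¬ping_server → ¬adjourn_session); contrapositively O(adjourn_session → ping_server). Since O(adjourn_session) holds, K gives O(ping_server).
Premises 1, 3, 4, 5, 6, 9 do not contribute to this derivation.
So O(ping_server) follows.

Yes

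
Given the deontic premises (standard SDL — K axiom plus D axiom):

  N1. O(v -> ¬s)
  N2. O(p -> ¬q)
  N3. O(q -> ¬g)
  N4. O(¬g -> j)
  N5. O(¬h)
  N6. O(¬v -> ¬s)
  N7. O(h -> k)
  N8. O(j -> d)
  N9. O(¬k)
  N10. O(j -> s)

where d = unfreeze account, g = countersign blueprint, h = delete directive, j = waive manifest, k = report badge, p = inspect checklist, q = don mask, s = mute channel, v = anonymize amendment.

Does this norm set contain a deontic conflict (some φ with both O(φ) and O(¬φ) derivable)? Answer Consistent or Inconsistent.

Premise 7 is O(h -> k), but O(h) is not derivable from the premises, so it does not yield O(k).
So O(k) is not derivable, and the apparent clash with O(¬k) does not arise.
A world satisfying every obligation exists (e.g. d=false, g=true, h=false, j=false, k=false, p=false, q=false, s=false, v=false); no atom is both obligatory and forbidden, so the set is consistent.

Consistent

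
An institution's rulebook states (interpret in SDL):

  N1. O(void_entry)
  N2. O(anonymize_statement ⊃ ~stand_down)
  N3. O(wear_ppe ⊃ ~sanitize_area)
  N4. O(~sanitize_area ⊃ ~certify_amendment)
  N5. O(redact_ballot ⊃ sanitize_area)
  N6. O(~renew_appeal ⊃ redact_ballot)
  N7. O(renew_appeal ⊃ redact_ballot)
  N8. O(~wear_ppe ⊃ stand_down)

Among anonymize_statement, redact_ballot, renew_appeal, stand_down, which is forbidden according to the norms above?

Premises 7 and 6 are O(renew_appeal ⊃ redact_ballot) and O(~renew_appeal ⊃ redact_ballot); every ideal world satisfies renew_appeal or ~renew_appeal, so in either case redact_ballot holds — hence O(redact_ballot).
With premise 5, O(redact_ballot ⊃ sanitize_area), the K-axiom yields O(sanitize_area).
Premise 3 is O(wear_ppe ⊃ ~sanitize_area); contrapositively O(sanitize_area ⊃ ~wear_ppe). Since O(sanitize_area) holds, K gives O(~wear_ppe).
Premise 8 is O(~wear_ppe ⊃ stand_down); since O(~wear_ppe), deontic closure gives O(stand_down).
The contrapositive of premise 2 (O(anonymize_statement ⊃ ~stand_down)) is O(stand_down ⊃ ~anonymize_statement), and O(stand_down) is already established, so O(~anonymize_statement).
So O(~anonymize_statement) holds, i.e. anonymize_statement is forbidden. None of the other listed options is forbidden under the premises.

anonymize_statement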